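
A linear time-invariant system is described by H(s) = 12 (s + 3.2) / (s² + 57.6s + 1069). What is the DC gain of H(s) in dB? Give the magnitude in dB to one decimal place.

H(0) = 12 × 3.2 / 1069 = 0.035921
20 log₁₀(0.035921) = -28.89 dB

-28.9 dB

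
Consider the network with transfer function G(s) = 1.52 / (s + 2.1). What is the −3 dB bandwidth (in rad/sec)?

2.1 rad/sec

For a single-pole low-pass, the −3 dB point is at the pole: ω = 2.1 rad/sec.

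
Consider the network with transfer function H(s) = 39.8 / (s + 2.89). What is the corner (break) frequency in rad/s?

2.89 rad/s

The single real pole at s = −2.89 gives a corner at ω = 2.89 rad/s.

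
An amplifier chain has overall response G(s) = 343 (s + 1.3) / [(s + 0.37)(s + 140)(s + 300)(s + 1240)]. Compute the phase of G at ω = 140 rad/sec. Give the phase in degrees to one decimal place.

-76.8 deg

∠(j140 + 1.3) = arctan(140/1.3) = 89.47°
∠(j140 + 0.37) = arctan(140/0.37) = 89.85°
∠(j140 + 140) = arctan(140/140) = 45.00°
∠(j140 + 300) = arctan(140/300) = 25.02°
∠(j140 + 1240) = arctan(140/1240) = 6.44°
∠G(j140) = 89.47° − (89.85° + 45.00° + 25.02° + 6.44°) = -76.84°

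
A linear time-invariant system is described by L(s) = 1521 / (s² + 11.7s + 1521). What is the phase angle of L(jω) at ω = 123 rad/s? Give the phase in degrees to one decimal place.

-174.0 deg

∠[(j123)² + 11.7(j123) + 1521] = ∠[-13608 + j1439.1] = 173.96°
∠L(j123) = −173.96° = -173.96°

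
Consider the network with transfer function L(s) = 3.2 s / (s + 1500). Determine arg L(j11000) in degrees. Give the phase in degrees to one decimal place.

7.8°

∠(j11000) = 90.00°
∠(j11000 + 1500) = arctan(11000/1500) = 82.23°
∠L(j11000) = 90.00° − 82.23° = 7.77°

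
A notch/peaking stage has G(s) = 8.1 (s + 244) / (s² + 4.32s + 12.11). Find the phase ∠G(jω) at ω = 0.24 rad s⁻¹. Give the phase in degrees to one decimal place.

-4.9°

∠(j0.24 + 244) = arctan(0.24/244) = 0.06°
∠[(j0.24)² + 4.32(j0.24) + 12.11] = ∠[12.052 + j1.0368] = 4.92°
∠G(j0.24) = 0.06° − 4.92° = -4.86°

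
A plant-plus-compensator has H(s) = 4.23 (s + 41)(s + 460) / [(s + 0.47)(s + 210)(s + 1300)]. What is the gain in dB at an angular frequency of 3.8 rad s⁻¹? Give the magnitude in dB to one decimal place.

|j3.8 + 41| = √(3.8² + 41²) = 41.18
|j3.8 + 460| = √(3.8² + 460²) = 460
|j3.8 + 0.47| = √(3.8² + 0.47²) = 3.829
|j3.8 + 210| = √(3.8² + 210²) = 210
|j3.8 + 1300| = √(3.8² + 1300²) = 1300
|H(j3.8)| = 4.23 × 41.18 × 460 / (3.829 × 210 × 1300) = 0.076637
20 log₁₀(0.076637) = -22.31 dB

-22.3 dB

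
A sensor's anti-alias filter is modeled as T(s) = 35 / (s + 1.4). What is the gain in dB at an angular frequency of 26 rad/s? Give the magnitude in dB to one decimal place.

|j26 + 1.4| = √(26² + 1.4²) = 26.04
|T(j26)| = 35 / 26.04 = 1.3442
20 log₁₀(1.3442) = 2.57 dB

2.6 dB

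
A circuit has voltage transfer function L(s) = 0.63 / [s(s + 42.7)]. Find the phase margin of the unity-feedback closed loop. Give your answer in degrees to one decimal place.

Gain crossover: |L(jω)| = 1 at ω ≈ 0.0148 rad s⁻¹.
∠L(j0.0148) = −90° − arctan(0.0148/42.7) ≈ -90.02°
PM = 180° + (-90.02°) = 89.98°

90.0°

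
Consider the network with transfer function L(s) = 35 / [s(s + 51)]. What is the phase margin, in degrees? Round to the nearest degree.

89°

Gain crossover: |L(jω)| = 1 at ω ≈ 0.686 rad/s.
∠L(j0.686) = −90° − arctan(0.686/51) ≈ -90.77°
PM = 180° + (-90.77°) = 89.23°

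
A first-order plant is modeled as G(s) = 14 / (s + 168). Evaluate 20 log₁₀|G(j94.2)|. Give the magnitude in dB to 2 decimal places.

-22.77 dB

|j94.2 + 168| = √(94.2² + 168²) = 192.6
|G(j94.2)| = 14 / 192.6 = 0.072687
20 log₁₀(0.072687) = -22.771 dB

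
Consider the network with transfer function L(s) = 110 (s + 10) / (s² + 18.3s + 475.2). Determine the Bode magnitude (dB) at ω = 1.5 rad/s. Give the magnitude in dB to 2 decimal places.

|j1.5 + 10| = √(1.5² + 10²) = 10.11
|(j1.5)² + 18.3(j1.5) + 475.2| = |472.95 + j27.45| = 473.7
|L(j1.5)| = 110 × 10.11 / 473.7 = 2.3479
20 log₁₀(2.3479) = 7.414 dB

7.41 dB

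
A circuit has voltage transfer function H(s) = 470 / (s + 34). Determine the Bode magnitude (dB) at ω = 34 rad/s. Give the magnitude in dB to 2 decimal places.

19.80 dB

|j34 + 34| = √(34² + 34²) = 48.08
|H(j34)| = 470 / 48.08 = 9.7747
20 log₁₀(9.7747) = 19.802 dB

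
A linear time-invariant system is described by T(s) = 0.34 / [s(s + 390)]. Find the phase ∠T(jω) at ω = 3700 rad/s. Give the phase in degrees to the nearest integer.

-174°

∠(j3700 + 390) = arctan(3700/390) = 83.98°
∠(j3700) = 90.00°
∠T(j3700) = − (83.98° + 90.00°) = -173.98°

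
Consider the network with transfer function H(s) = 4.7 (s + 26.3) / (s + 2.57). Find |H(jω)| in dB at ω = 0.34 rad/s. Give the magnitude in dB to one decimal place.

|j0.34 + 26.3| = √(0.34² + 26.3²) = 26.3
|j0.34 + 2.57| = √(0.34² + 2.57²) = 2.592
|H(j0.34)| = 4.7 × 26.3 / 2.592 = 47.686
20 log₁₀(47.686) = 33.57 dB

33.6 dB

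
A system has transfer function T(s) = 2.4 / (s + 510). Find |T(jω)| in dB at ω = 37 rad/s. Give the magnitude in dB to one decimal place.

-46.6 dB

|j37 + 510| = √(37² + 510²) = 511.3
|T(j37)| = 2.4 / 511.3 = 0.0046935
20 log₁₀(0.0046935) = -46.57 dB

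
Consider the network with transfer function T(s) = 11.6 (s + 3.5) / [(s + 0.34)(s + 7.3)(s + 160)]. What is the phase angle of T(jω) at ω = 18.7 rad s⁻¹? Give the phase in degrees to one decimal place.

-84.9°

∠(j18.7 + 3.5) = arctan(18.7/3.5) = 79.40°
∠(j18.7 + 0.34) = arctan(18.7/0.34) = 88.96°
∠(j18.7 + 7.3) = arctan(18.7/7.3) = 68.68°
∠(j18.7 + 160) = arctan(18.7/160) = 6.67°
∠T(j18.7) = 79.40° − (88.96° + 68.68° + 6.67°) = -84.90°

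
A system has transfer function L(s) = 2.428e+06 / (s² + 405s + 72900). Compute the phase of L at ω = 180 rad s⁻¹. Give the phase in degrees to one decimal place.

∠[(j180)² + 405(j180) + 72900] = ∠[40500 + j72900] = 60.95°
∠L(j180) = −60.95° = -60.95°

-60.9°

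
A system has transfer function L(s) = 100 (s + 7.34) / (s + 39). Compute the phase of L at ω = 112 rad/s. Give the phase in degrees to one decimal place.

15.4°

∠(j112 + 7.34) = arctan(112/7.34) = 86.25°
∠(j112 + 39) = arctan(112/39) = 70.80°
∠L(j112) = 86.25° − 70.80° = 15.45°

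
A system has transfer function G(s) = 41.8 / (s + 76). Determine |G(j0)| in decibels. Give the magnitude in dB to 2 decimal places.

G(0) = 41.8 / 76 = 0.55
20 log₁₀(0.55) = -5.193 dB

-5.19 dB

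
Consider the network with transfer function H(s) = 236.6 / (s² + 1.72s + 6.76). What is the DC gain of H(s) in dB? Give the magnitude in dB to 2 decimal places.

H(0) = 236.6 / 6.76 = 35
20 log₁₀(35) = 30.881 dB

30.88 dB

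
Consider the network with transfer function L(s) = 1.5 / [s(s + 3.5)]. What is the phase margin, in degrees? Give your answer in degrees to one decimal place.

83.1°

Gain crossover: |L(jω)| = 1 at ω ≈ 0.425 rad/s.
∠L(j0.425) = −90° − arctan(0.425/3.5) ≈ -96.93°
PM = 180° + (-96.93°) = 83.07°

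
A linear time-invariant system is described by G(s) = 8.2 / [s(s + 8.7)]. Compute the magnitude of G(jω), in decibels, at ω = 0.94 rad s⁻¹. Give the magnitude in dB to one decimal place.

|j0.94 + 8.7| = √(0.94² + 8.7²) = 8.751
|j0.94| = 0.94
|G(j0.94)| = 8.2 / (8.751 × 0.94) = 0.99689
20 log₁₀(0.99689) = -0.03 dB

-0.0 dB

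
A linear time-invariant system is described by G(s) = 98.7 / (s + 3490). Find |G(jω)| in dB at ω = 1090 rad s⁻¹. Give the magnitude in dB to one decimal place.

-31.4 dB

|j1090 + 3490| = √(1090² + 3490²) = 3656
|G(j1090)| = 98.7 / 3656 = 0.026995
20 log₁₀(0.026995) = -31.37 dB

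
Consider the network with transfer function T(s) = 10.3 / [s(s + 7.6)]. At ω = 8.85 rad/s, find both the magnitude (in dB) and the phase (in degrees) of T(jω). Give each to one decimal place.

|j8.85 + 7.6| = √(8.85² + 7.6²) = 11.67
|j8.85| = 8.85
|T(j8.85)| = 10.3 / (11.67 × 8.85) = 0.099768
20 log₁₀(0.099768) = -20.02 dB
∠(j8.85 + 7.6) = arctan(8.85/7.6) = 49.35°
∠(j8.85) = 90.00°
∠T(j8.85) = − (49.35° + 90.00°) = -139.35°

|T| = -20.0 dB, ∠T = -139.3 deg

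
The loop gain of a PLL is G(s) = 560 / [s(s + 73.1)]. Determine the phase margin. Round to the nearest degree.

Gain crossover: |G(jω)| = 1 at ω ≈ 7.62 rad/sec.
∠G(j7.62) = −90° − arctan(7.62/73.1) ≈ -95.95°
PM = 180° + (-95.95°) = 84.05°

84°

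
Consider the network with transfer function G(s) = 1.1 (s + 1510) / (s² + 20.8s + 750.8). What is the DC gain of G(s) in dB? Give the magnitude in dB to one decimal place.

6.9 dB

G(0) = 1.1 × 1510 / 750.8 = 2.2123
20 log₁₀(2.2123) = 6.90 dB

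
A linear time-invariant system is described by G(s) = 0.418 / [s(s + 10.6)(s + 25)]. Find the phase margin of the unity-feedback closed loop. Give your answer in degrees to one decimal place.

Gain crossover: |G(jω)| = 1 at ω ≈ 0.00158 rad/s.
∠G(j0.00158) = −90° − arctan(0.00158/10.6) − arctan(0.00158/25) ≈ -90.01°
PM = 180° + (-90.01°) = 89.99°

90.0°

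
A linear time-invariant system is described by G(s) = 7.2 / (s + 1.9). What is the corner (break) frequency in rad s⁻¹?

The single real pole at s = −1.9 gives a corner at ω = 1.9 rad s⁻¹.

1.9 rad s⁻¹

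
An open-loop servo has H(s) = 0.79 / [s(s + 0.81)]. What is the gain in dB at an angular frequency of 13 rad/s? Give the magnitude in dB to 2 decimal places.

|j13 + 0.81| = √(13² + 0.81²) = 13.03
|j13| = 13
|H(j13)| = 0.79 / (13.03 × 13) = 0.0046655
20 log₁₀(0.0046655) = -46.622 dB

-46.62 dB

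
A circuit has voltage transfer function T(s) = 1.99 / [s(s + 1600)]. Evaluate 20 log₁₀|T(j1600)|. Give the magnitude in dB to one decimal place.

|j1600 + 1600| = √(1600² + 1600²) = 2263
|j1600| = 1600
|T(j1600)| = 1.99 / (2263 × 1600) = 5.4967e-07
20 log₁₀(5.4967e-07) = -125.20 dB

-125.2 dB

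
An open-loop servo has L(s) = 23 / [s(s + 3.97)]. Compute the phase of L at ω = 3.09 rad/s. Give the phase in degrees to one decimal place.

∠(j3.09 + 3.97) = arctan(3.09/3.97) = 37.89°
∠(j3.09) = 90.00°
∠L(j3.09) = − (37.89° + 90.00°) = -127.89°

-127.9°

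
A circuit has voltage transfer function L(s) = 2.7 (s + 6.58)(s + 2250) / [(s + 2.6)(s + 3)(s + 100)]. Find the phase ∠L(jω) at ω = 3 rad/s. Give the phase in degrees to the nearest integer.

-71°

∠(j3 + 6.58) = arctan(3/6.58) = 24.51°
∠(j3 + 2250) = arctan(3/2250) = 0.08°
∠(j3 + 2.6) = arctan(3/2.6) = 49.09°
∠(j3 + 3) = arctan(3/3) = 45.00°
∠(j3 + 100) = arctan(3/100) = 1.72°
∠L(j3) = 24.51° + 0.08° − (49.09° + 45.00° + 1.72°) = -71.22°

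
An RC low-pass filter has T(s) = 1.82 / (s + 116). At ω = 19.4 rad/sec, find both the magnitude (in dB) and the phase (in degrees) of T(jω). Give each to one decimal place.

|T| = -36.2 dB, ∠T = -9.5 deg

|j19.4 + 116| = √(19.4² + 116²) = 117.6
|T(j19.4)| = 1.82 / 117.6 = 0.015475
20 log₁₀(0.015475) = -36.21 dB
∠(j19.4 + 116) = arctan(19.4/116) = 9.49°
∠T(j19.4) = −9.49° = -9.49°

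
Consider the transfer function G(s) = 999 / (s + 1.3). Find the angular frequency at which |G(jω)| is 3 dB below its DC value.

For a single-pole low-pass, the −3 dB point is at the pole: ω = 1.3 rad/s.

1.3 rad/s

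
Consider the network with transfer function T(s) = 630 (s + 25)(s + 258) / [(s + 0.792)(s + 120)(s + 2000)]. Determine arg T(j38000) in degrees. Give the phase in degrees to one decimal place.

∠(j38000 + 25) = arctan(38000/25) = 89.96°
∠(j38000 + 258) = arctan(38000/258) = 89.61°
∠(j38000 + 0.792) = arctan(38000/0.792) = 90.00°
∠(j38000 + 120) = arctan(38000/120) = 89.82°
∠(j38000 + 2000) = arctan(38000/2000) = 86.99°
∠T(j38000) = 89.96° + 89.61° − (90.00° + 89.82° + 86.99°) = -87.23°

-87.2°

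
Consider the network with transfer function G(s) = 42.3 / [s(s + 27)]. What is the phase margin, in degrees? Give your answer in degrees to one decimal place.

86.7°

Gain crossover: |G(jω)| = 1 at ω ≈ 1.56 rad s⁻¹.
∠G(j1.56) = −90° − arctan(1.56/27) ≈ -93.32°
PM = 180° + (-93.32°) = 86.68°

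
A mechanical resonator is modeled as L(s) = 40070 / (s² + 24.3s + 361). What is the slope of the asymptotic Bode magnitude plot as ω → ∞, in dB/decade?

With 0 zeros and 2 poles, the high-frequency asymptotic slope is 20 × (0 − 2) = -40 dB/decade.

-40 dB/decade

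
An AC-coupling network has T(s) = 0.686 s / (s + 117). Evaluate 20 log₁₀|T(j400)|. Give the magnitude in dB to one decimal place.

|j400| = 400
|j400 + 117| = √(400² + 117²) = 416.8
|T(j400)| = 0.686 × 400 / 416.8 = 0.65841
20 log₁₀(0.65841) = -3.63 dB

-3.6 dB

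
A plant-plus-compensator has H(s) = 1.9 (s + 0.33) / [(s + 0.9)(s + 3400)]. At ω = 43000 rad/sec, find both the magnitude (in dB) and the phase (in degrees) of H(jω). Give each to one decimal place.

|j43000 + 0.33| = √(43000² + 0.33²) = 4.3e+04
|j43000 + 0.9| = √(43000² + 0.9²) = 4.3e+04
|j43000 + 3400| = √(43000² + 3400²) = 4.313e+04
|H(j43000)| = 1.9 × 4.3e+04 / (4.3e+04 × 4.313e+04) = 4.4049e-05
20 log₁₀(4.4049e-05) = -87.12 dB
∠(j43000 + 0.33) = arctan(43000/0.33) = 90.00°
∠(j43000 + 0.9) = arctan(43000/0.9) = 90.00°
∠(j43000 + 3400) = arctan(43000/3400) = 85.48°
∠H(j43000) = 90.00° − (90.00° + 85.48°) = -85.48°

|H| = -87.1 dB, ∠H = -85.5°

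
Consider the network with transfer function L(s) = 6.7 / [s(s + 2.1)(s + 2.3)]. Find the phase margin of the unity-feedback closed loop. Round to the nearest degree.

Gain crossover: |L(jω)| = 1 at ω ≈ 1.11 rad/s.
∠L(j1.11) = −90° − arctan(1.11/2.1) − arctan(1.11/2.3) ≈ -143.46°
PM = 180° + (-143.46°) = 36.54°

37°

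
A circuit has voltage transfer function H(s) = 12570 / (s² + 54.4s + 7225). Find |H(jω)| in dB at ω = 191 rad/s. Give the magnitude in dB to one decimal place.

|(j191)² + 54.4(j191) + 7225| = |-29256 + j10390| = 3.105e+04
|H(j191)| = 12570 / 3.105e+04 = 0.40488
20 log₁₀(0.40488) = -7.85 dB

-7.9 dB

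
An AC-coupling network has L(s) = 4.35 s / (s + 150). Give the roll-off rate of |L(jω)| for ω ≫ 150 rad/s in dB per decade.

With 1 zero and 1 pole, the high-frequency asymptotic slope is 20 × (1 − 1) = 0 dB/decade.

0 dB/decade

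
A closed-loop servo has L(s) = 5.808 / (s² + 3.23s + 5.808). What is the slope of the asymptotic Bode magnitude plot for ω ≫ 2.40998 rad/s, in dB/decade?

With 0 zeros and 2 poles, the high-frequency asymptotic slope is 20 × (0 − 2) = -40 dB/decade.

-40 dB/decade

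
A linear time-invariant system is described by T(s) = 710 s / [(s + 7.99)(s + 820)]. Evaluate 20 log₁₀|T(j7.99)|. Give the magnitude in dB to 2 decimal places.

-4.26 dB

|j7.99| = 7.99
|j7.99 + 7.99| = √(7.99² + 7.99²) = 11.3
|j7.99 + 820| = √(7.99² + 820²) = 820
|T(j7.99)| = 710 × 7.99 / (11.3 × 820) = 0.61222
20 log₁₀(0.61222) = -4.262 dB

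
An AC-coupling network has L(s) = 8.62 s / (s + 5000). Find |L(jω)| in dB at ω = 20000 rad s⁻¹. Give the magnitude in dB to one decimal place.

|j20000| = 2e+04
|j20000 + 5000| = √(20000² + 5000²) = 2.062e+04
|L(j20000)| = 8.62 × 2e+04 / 2.062e+04 = 8.3626
20 log₁₀(8.3626) = 18.45 dB

18.4 dB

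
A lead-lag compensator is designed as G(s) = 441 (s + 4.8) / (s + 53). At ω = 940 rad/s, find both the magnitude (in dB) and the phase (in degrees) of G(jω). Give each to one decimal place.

|G| = 52.9 dB, ∠G = 2.9°

|j940 + 4.8| = √(940² + 4.8²) = 940
|j940 + 53| = √(940² + 53²) = 941.5
|G(j940)| = 441 × 940 / 941.5 = 440.31
20 log₁₀(440.31) = 52.88 dB
∠(j940 + 4.8) = arctan(940/4.8) = 89.71°
∠(j940 + 53) = arctan(940/53) = 86.77°
∠G(j940) = 89.71° − 86.77° = 2.93°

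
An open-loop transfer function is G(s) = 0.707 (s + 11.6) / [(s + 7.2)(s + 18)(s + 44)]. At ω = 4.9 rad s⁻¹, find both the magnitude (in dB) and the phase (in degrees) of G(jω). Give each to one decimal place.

|G| = -58.1 dB, ∠G = -32.9°

|j4.9 + 11.6| = √(4.9² + 11.6²) = 12.59
|j4.9 + 7.2| = √(4.9² + 7.2²) = 8.709
|j4.9 + 18| = √(4.9² + 18²) = 18.66
|j4.9 + 44| = √(4.9² + 44²) = 44.27
|G(j4.9)| = 0.707 × 12.59 / (8.709 × 18.66 × 44.27) = 0.0012377
20 log₁₀(0.0012377) = -58.15 dB
∠(j4.9 + 11.6) = arctan(4.9/11.6) = 22.90°
∠(j4.9 + 7.2) = arctan(4.9/7.2) = 34.24°
∠(j4.9 + 18) = arctan(4.9/18) = 15.23°
∠(j4.9 + 44) = arctan(4.9/44) = 6.35°
∠G(j4.9) = 22.90° − (34.24° + 15.23° + 6.35°) = -32.92°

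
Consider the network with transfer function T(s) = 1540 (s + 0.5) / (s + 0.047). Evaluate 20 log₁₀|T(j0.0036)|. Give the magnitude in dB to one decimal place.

|j0.0036 + 0.5| = √(0.0036² + 0.5²) = 0.5
|j0.0036 + 0.047| = √(0.0036² + 0.047²) = 0.04714
|T(j0.0036)| = 1540 × 0.5 / 0.04714 = 16336
20 log₁₀(16336) = 84.26 dB

84.3 dB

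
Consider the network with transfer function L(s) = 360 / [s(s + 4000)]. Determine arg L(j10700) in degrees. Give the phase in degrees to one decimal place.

∠(j10700 + 4000) = arctan(10700/4000) = 69.50°
∠(j10700) = 90.00°
∠L(j10700) = − (69.50° + 90.00°) = -159.50°

-159.5°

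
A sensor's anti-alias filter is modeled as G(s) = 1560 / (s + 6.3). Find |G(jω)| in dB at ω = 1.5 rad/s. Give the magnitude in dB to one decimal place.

47.6 dB

|j1.5 + 6.3| = √(1.5² + 6.3²) = 6.476
|G(j1.5)| = 1560 / 6.476 = 240.89
20 log₁₀(240.89) = 47.64 dB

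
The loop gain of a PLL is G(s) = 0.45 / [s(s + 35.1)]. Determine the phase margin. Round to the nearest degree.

90°

Gain crossover: |G(jω)| = 1 at ω ≈ 0.0128 rad/s.
∠G(j0.0128) = −90° − arctan(0.0128/35.1) ≈ -90.02°
PM = 180° + (-90.02°) = 89.98°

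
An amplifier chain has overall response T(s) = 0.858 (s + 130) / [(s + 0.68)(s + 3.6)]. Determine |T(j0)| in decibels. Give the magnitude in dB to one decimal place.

33.2 dB

T(0) = 0.858 × 130 / (0.68 × 3.6) = 45.564
20 log₁₀(45.564) = 33.17 dB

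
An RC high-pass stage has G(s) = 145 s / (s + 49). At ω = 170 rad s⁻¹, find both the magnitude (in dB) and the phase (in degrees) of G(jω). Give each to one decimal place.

|j170| = 170
|j170 + 49| = √(170² + 49²) = 176.9
|G(j170)| = 145 × 170 / 176.9 = 139.33
20 log₁₀(139.33) = 42.88 dB
∠(j170) = 90.00°
∠(j170 + 49) = arctan(170/49) = 73.92°
∠G(j170) = 90.00° − 73.92° = 16.08°

|G| = 42.9 dB, ∠G = 16.1 deg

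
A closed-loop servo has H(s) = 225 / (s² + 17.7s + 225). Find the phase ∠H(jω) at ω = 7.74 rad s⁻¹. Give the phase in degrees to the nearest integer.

∠[(j7.74)² + 17.7(j7.74) + 225] = ∠[165.09 + j137] = 39.69°
∠H(j7.74) = −39.69° = -39.69°

-40°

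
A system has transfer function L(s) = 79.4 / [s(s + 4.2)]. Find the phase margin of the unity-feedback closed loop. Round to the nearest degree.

Gain crossover: |L(jω)| = 1 at ω ≈ 8.43 rad/s.
∠L(j8.43) = −90° − arctan(8.43/4.2) ≈ -153.52°
PM = 180° + (-153.52°) = 26.48°

26 deg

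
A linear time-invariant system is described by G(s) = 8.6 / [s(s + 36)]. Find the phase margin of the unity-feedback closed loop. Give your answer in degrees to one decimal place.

89.6°

Gain crossover: |G(jω)| = 1 at ω ≈ 0.239 rad/s.
∠G(j0.239) = −90° − arctan(0.239/36) ≈ -90.38°
PM = 180° + (-90.38°) = 89.62°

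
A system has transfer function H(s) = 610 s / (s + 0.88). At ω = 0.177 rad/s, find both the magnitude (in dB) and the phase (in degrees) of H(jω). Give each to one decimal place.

|H| = 41.6 dB, ∠H = 78.6°

|j0.177| = 0.177
|j0.177 + 0.88| = √(0.177² + 0.88²) = 0.8976
|H(j0.177)| = 610 × 0.177 / 0.8976 = 120.28
20 log₁₀(120.28) = 41.60 dB
∠(j0.177) = 90.00°
∠(j0.177 + 0.88) = arctan(0.177/0.88) = 11.37°
∠H(j0.177) = 90.00° − 11.37° = 78.63°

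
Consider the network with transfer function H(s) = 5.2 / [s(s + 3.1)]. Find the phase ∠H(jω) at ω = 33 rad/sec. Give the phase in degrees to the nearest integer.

∠(j33 + 3.1) = arctan(33/3.1) = 84.63°
∠(j33) = 90.00°
∠H(j33) = − (84.63° + 90.00°) = -174.63°

-175 deg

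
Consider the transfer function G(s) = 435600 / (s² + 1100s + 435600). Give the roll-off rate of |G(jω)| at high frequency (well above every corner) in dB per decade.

-40 dB/decade

With 0 zeros and 2 poles, the high-frequency asymptotic slope is 20 × (0 − 2) = -40 dB/decade.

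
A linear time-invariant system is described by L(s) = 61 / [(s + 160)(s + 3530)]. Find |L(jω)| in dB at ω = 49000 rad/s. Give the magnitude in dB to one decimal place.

|j49000 + 160| = √(49000² + 160²) = 4.9e+04
|j49000 + 3530| = √(49000² + 3530²) = 4.913e+04
|L(j49000)| = 61 / (4.9e+04 × 4.913e+04) = 2.534e-08
20 log₁₀(2.534e-08) = -151.92 dB

-151.9 dB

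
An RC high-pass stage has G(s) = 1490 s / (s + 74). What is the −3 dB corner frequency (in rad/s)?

74 rad/s

For a single-pole high-pass, the −3 dB point is at the pole: ω = 74 rad/s.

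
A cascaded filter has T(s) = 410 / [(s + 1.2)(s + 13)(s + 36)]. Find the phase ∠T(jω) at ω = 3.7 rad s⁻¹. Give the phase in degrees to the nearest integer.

∠(j3.7 + 1.2) = arctan(3.7/1.2) = 72.03°
∠(j3.7 + 13) = arctan(3.7/13) = 15.89°
∠(j3.7 + 36) = arctan(3.7/36) = 5.87°
∠T(j3.7) = − (72.03° + 15.89° + 5.87°) = -93.79°

-94 deg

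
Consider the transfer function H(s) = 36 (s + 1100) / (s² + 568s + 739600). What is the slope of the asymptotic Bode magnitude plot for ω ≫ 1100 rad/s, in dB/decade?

With 1 zero and 2 poles, the high-frequency asymptotic slope is 20 × (1 − 2) = -20 dB/decade.

-20 dB/decade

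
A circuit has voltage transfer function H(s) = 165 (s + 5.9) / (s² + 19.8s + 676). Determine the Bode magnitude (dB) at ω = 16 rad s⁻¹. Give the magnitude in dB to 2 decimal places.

14.56 dB

|j16 + 5.9| = √(16² + 5.9²) = 17.05
|(j16)² + 19.8(j16) + 676| = |420 + j316.8| = 526.1
|H(j16)| = 165 × 17.05 / 526.1 = 5.3485
20 log₁₀(5.3485) = 14.565 dB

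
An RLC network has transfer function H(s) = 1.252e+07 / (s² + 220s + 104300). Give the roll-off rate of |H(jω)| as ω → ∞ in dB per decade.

With 0 zeros and 2 poles, the high-frequency asymptotic slope is 20 × (0 − 2) = -40 dB/decade.

-40 dB/decade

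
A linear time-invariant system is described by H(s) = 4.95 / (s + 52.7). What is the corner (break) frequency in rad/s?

The single real pole at s = −52.7 gives a corner at ω = 52.7 rad/s.

52.7 rad/s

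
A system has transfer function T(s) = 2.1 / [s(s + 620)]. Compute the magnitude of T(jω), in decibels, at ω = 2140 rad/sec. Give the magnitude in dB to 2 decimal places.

-127.12 dB

|j2140 + 620| = √(2140² + 620²) = 2228
|j2140| = 2140
|T(j2140)| = 2.1 / (2228 × 2140) = 4.4044e-07
20 log₁₀(4.4044e-07) = -127.122 dB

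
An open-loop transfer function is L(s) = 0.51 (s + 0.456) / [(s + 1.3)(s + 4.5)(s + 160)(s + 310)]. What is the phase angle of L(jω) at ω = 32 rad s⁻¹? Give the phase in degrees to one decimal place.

∠(j32 + 0.456) = arctan(32/0.456) = 89.18°
∠(j32 + 1.3) = arctan(32/1.3) = 87.67°
∠(j32 + 4.5) = arctan(32/4.5) = 82.00°
∠(j32 + 160) = arctan(32/160) = 11.31°
∠(j32 + 310) = arctan(32/310) = 5.89°
∠L(j32) = 89.18° − (87.67° + 82.00° + 11.31° + 5.89°) = -97.69°

-97.7°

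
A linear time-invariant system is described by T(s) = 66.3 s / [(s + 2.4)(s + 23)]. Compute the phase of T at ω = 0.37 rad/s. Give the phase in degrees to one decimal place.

∠(j0.37) = 90.00°
∠(j0.37 + 2.4) = arctan(0.37/2.4) = 8.76°
∠(j0.37 + 23) = arctan(0.37/23) = 0.92°
∠T(j0.37) = 90.00° − (8.76° + 0.92°) = 80.31°

80.3°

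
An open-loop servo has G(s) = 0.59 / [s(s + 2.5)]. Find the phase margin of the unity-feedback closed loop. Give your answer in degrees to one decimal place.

Gain crossover: |G(jω)| = 1 at ω ≈ 0.235 rad/s.
∠G(j0.235) = −90° − arctan(0.235/2.5) ≈ -95.37°
PM = 180° + (-95.37°) = 84.63°

84.6 deg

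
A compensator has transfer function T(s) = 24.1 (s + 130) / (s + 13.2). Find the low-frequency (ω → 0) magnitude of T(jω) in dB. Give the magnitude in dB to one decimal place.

T(0) = 24.1 × 130 / 13.2 = 237.35
20 log₁₀(237.35) = 47.51 dB

47.5 dB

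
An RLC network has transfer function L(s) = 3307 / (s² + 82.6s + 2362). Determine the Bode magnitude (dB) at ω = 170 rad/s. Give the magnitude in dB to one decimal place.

|(j170)² + 82.6(j170) + 2362| = |-26538 + j14042| = 3.002e+04
|L(j170)| = 3307 / 3.002e+04 = 0.11015
20 log₁₀(0.11015) = -19.16 dB

-19.2 dB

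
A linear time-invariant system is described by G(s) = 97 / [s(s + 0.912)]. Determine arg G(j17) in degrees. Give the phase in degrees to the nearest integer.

-177°

∠(j17 + 0.912) = arctan(17/0.912) = 86.93°
∠(j17) = 90.00°
∠G(j17) = − (86.93° + 90.00°) = -176.93°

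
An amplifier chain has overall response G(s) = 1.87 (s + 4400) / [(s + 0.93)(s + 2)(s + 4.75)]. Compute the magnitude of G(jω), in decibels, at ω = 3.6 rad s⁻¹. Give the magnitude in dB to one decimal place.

|j3.6 + 4400| = √(3.6² + 4400²) = 4400
|j3.6 + 0.93| = √(3.6² + 0.93²) = 3.718
|j3.6 + 2| = √(3.6² + 2²) = 4.118
|j3.6 + 4.75| = √(3.6² + 4.75²) = 5.96
|G(j3.6)| = 1.87 × 4400 / (3.718 × 4.118 × 5.96) = 90.157
20 log₁₀(90.157) = 39.10 dB

39.1 dB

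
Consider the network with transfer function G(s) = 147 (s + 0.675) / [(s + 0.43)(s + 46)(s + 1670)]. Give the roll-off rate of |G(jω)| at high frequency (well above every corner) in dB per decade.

-40 dB/decade

With 1 zero and 3 poles, the high-frequency asymptotic slope is 20 × (1 − 3) = -40 dB/decade.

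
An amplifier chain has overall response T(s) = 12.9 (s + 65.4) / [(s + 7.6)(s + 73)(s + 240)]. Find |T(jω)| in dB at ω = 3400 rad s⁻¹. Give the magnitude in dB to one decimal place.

-119.1 dB

|j3400 + 65.4| = √(3400² + 65.4²) = 3401
|j3400 + 7.6| = √(3400² + 7.6²) = 3400
|j3400 + 73| = √(3400² + 73²) = 3401
|j3400 + 240| = √(3400² + 240²) = 3408
|T(j3400)| = 12.9 × 3401 / (3400 × 3401 × 3408) = 1.1131e-06
20 log₁₀(1.1131e-06) = -119.07 dB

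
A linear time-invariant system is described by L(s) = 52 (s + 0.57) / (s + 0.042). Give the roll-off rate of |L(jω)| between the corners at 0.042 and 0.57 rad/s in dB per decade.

-20 dB/decade

In this band the factors already past their corner are: pole at 0.042; net slope = -20 dB/decade.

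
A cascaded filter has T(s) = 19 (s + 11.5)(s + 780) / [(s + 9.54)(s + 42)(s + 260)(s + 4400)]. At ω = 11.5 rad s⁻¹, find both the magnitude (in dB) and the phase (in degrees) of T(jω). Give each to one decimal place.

|j11.5 + 11.5| = √(11.5² + 11.5²) = 16.26
|j11.5 + 780| = √(11.5² + 780²) = 780.1
|j11.5 + 9.54| = √(11.5² + 9.54²) = 14.94
|j11.5 + 42| = √(11.5² + 42²) = 43.55
|j11.5 + 260| = √(11.5² + 260²) = 260.3
|j11.5 + 4400| = √(11.5² + 4400²) = 4400
|T(j11.5)| = 19 × 16.26 × 780.1 / (14.94 × 43.55 × 260.3 × 4400) = 0.00032352
20 log₁₀(0.00032352) = -69.80 dB
∠(j11.5 + 11.5) = arctan(11.5/11.5) = 45.00°
∠(j11.5 + 780) = arctan(11.5/780) = 0.84°
∠(j11.5 + 9.54) = arctan(11.5/9.54) = 50.32°
∠(j11.5 + 42) = arctan(11.5/42) = 15.31°
∠(j11.5 + 260) = arctan(11.5/260) = 2.53°
∠(j11.5 + 4400) = arctan(11.5/4400) = 0.15°
∠T(j11.5) = 45.00° + 0.84° − (50.32° + 15.31° + 2.53° + 0.15°) = -22.47°

|T| = -69.8 dB, ∠T = -22.5°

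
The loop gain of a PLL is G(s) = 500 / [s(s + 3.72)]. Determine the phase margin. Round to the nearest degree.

Gain crossover: |G(jω)| = 1 at ω ≈ 22.2 rad/sec.
∠G(j22.2) = −90° − arctan(22.2/3.72) ≈ -170.49°
PM = 180° + (-170.49°) = 9.51°

10°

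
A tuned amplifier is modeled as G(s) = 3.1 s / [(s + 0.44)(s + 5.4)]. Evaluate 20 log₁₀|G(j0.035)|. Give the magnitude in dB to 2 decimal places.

|j0.035| = 0.035
|j0.035 + 0.44| = √(0.035² + 0.44²) = 0.4414
|j0.035 + 5.4| = √(0.035² + 5.4²) = 5.4
|G(j0.035)| = 3.1 × 0.035 / (0.4414 × 5.4) = 0.04552
20 log₁₀(0.04552) = -26.836 dB

-26.84 dB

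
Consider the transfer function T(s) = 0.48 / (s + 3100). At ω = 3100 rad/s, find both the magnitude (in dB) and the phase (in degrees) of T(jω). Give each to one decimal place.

|T| = -79.2 dB, ∠T = -45.0°

|j3100 + 3100| = √(3100² + 3100²) = 4384
|T(j3100)| = 0.48 / 4384 = 0.00010949
20 log₁₀(0.00010949) = -79.21 dB
∠(j3100 + 3100) = arctan(3100/3100) = 45.00°
∠T(j3100) = −45.00° = -45.00°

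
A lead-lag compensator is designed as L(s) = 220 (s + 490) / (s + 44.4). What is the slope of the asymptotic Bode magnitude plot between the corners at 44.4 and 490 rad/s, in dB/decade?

In this band the factors already past their corner are: pole at 44.4; net slope = -20 dB/decade.

-20 dB/decade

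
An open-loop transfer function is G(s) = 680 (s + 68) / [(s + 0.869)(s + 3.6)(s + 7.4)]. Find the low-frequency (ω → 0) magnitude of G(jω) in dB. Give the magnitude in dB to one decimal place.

66.0 dB

G(0) = 680 × 68 / (0.869 × 3.6 × 7.4) = 1997.4
20 log₁₀(1997.4) = 66.01 dB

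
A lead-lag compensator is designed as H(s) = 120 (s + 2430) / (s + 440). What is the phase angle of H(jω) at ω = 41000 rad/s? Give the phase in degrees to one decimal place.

-2.8°

∠(j41000 + 2430) = arctan(41000/2430) = 86.61°
∠(j41000 + 440) = arctan(41000/440) = 89.39°
∠H(j41000) = 86.61° − 89.39° = -2.78°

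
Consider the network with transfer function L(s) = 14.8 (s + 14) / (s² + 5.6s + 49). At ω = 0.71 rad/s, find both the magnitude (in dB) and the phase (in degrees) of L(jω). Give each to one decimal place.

|j0.71 + 14| = √(0.71² + 14²) = 14.02
|(j0.71)² + 5.6(j0.71) + 49| = |48.496 + j3.976| = 48.66
|L(j0.71)| = 14.8 × 14.02 / 48.66 = 4.2637
20 log₁₀(4.2637) = 12.60 dB
∠(j0.71 + 14) = arctan(0.71/14) = 2.90°
∠[(j0.71)² + 5.6(j0.71) + 49] = ∠[48.496 + j3.976] = 4.69°
∠L(j0.71) = 2.90° − 4.69° = -1.78°

|L| = 12.6 dB, ∠L = -1.8°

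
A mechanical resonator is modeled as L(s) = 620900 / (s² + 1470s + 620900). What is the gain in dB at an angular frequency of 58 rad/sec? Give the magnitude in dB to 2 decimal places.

|(j58)² + 1470(j58) + 620900| = |6.1754e+05 + j85260| = 6.234e+05
|L(j58)| = 620900 / 6.234e+05 = 0.996
20 log₁₀(0.996) = -0.035 dB

-0.03 dB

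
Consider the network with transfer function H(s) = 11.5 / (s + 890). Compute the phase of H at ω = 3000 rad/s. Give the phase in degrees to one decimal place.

-73.5°

∠(j3000 + 890) = arctan(3000/890) = 73.48°
∠H(j3000) = −73.48° = -73.48°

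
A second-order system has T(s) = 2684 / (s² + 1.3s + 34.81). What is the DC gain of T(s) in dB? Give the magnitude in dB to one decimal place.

T(0) = 2684 / 34.81 = 77.104
20 log₁₀(77.104) = 37.74 dB

37.7 dB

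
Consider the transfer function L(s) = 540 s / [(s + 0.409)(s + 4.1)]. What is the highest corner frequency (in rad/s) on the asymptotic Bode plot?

Break frequencies occur at each pole and zero magnitude: 0.409 rad/s, 4.1 rad/s.
The highest is 4.1 rad/s.

4.1 rad/s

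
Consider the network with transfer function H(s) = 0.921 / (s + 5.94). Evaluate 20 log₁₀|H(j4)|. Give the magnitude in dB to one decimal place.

|j4 + 5.94| = √(4² + 5.94²) = 7.161
|H(j4)| = 0.921 / 7.161 = 0.12861
20 log₁₀(0.12861) = -17.81 dB

-17.8 dB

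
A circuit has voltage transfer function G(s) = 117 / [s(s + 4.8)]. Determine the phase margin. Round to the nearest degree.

Gain crossover: |G(jω)| = 1 at ω ≈ 10.3 rad/s.
∠G(j10.3) = −90° − arctan(10.3/4.8) ≈ -155.01°
PM = 180° + (-155.01°) = 24.99°

25 deg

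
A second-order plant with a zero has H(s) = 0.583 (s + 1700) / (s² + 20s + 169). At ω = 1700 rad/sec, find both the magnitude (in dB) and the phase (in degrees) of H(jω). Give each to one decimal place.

|H| = -66.3 dB, ∠H = -134.3°

|j1700 + 1700| = √(1700² + 1700²) = 2404
|(j1700)² + 20(j1700) + 169| = |-2.8898e+06 + j34000| = 2.89e+06
|H(j1700)| = 0.583 × 2404 / 2.89e+06 = 0.00048499
20 log₁₀(0.00048499) = -66.29 dB
∠(j1700 + 1700) = arctan(1700/1700) = 45.00°
∠[(j1700)² + 20(j1700) + 169] = ∠[-2.8898e+06 + j34000] = 179.33°
∠H(j1700) = 45.00° − 179.33° = -134.33°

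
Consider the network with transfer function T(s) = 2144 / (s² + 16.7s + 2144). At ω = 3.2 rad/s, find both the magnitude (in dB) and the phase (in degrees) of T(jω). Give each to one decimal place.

|T| = 0.0 dB, ∠T = -1.4 deg

|(j3.2)² + 16.7(j3.2) + 2144| = |2133.8 + j53.44| = 2134
|T(j3.2)| = 2144 / 2134 = 1.0045
20 log₁₀(1.0045) = 0.04 dB
∠[(j3.2)² + 16.7(j3.2) + 2144] = ∠[2133.8 + j53.44] = 1.43°
∠T(j3.2) = −1.43° = -1.43°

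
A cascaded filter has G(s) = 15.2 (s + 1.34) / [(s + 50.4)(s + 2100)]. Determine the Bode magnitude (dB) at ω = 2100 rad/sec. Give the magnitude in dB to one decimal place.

-45.8 dB

|j2100 + 1.34| = √(2100² + 1.34²) = 2100
|j2100 + 50.4| = √(2100² + 50.4²) = 2101
|j2100 + 2100| = √(2100² + 2100²) = 2970
|G(j2100)| = 15.2 × 2100 / (2101 × 2970) = 0.0051166
20 log₁₀(0.0051166) = -45.82 dB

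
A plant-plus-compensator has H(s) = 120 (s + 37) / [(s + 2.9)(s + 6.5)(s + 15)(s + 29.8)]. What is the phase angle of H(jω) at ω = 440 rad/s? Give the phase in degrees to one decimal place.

-267.8°

∠(j440 + 37) = arctan(440/37) = 85.19°
∠(j440 + 2.9) = arctan(440/2.9) = 89.62°
∠(j440 + 6.5) = arctan(440/6.5) = 89.15°
∠(j440 + 15) = arctan(440/15) = 88.05°
∠(j440 + 29.8) = arctan(440/29.8) = 86.13°
∠H(j440) = 85.19° − (89.62° + 89.15° + 88.05° + 86.13°) = -267.76°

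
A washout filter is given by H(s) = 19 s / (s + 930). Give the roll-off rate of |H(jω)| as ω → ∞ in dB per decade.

0 dB/decade

With 1 zero and 1 pole, the high-frequency asymptotic slope is 20 × (1 − 1) = 0 dB/decade.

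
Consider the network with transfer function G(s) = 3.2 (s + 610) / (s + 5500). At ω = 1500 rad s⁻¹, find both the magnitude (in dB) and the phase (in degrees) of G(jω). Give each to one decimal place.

|j1500 + 610| = √(1500² + 610²) = 1619
|j1500 + 5500| = √(1500² + 5500²) = 5701
|G(j1500)| = 3.2 × 1619 / 5701 = 0.90894
20 log₁₀(0.90894) = -0.83 dB
∠(j1500 + 610) = arctan(1500/610) = 67.87°
∠(j1500 + 5500) = arctan(1500/5500) = 15.26°
∠G(j1500) = 67.87° − 15.26° = 52.61°

|G| = -0.8 dB, ∠G = 52.6°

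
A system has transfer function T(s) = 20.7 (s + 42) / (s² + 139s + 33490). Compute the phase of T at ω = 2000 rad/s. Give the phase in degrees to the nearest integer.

-87 deg

∠(j2000 + 42) = arctan(2000/42) = 88.80°
∠[(j2000)² + 139(j2000) + 33490] = ∠[-3.9665e+06 + j2.78e+05] = 175.99°
∠T(j2000) = 88.80° − 175.99° = -87.19°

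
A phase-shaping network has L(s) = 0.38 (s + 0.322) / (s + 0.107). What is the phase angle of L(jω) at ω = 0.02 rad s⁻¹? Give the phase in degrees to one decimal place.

∠(j0.02 + 0.322) = arctan(0.02/0.322) = 3.55°
∠(j0.02 + 0.107) = arctan(0.02/0.107) = 10.59°
∠L(j0.02) = 3.55° − 10.59° = -7.03°

-7.0°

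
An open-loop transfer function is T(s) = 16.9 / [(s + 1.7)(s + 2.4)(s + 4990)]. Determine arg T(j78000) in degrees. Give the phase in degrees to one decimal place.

∠(j78000 + 1.7) = arctan(78000/1.7) = 90.00°
∠(j78000 + 2.4) = arctan(78000/2.4) = 90.00°
∠(j78000 + 4990) = arctan(78000/4990) = 86.34°
∠T(j78000) = − (90.00° + 90.00° + 86.34°) = -266.34°

-266.3°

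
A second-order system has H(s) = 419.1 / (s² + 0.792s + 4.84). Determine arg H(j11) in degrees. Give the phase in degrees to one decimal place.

-175.7°

∠[(j11)² + 0.792(j11) + 4.84] = ∠[-116.16 + j8.712] = 175.71°
∠H(j11) = −175.71° = -175.71°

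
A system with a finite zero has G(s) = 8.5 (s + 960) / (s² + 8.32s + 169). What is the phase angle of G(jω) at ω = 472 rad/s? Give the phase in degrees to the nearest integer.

∠(j472 + 960) = arctan(472/960) = 26.18°
∠[(j472)² + 8.32(j472) + 169] = ∠[-2.2262e+05 + j3927] = 178.99°
∠G(j472) = 26.18° − 178.99° = -152.81°

-153°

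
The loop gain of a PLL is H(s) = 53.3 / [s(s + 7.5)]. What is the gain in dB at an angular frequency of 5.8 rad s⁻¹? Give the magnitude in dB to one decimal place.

-0.3 dB

|j5.8 + 7.5| = √(5.8² + 7.5²) = 9.481
|j5.8| = 5.8
|H(j5.8)| = 53.3 / (9.481 × 5.8) = 0.96927
20 log₁₀(0.96927) = -0.27 dB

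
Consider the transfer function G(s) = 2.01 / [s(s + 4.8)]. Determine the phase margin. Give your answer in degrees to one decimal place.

85.0 deg

Gain crossover: |G(jω)| = 1 at ω ≈ 0.417 rad/s.
∠G(j0.417) = −90° − arctan(0.417/4.8) ≈ -94.97°
PM = 180° + (-94.97°) = 85.03°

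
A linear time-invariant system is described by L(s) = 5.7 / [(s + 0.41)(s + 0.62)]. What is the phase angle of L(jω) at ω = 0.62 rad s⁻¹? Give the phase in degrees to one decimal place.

∠(j0.62 + 0.41) = arctan(0.62/0.41) = 56.52°
∠(j0.62 + 0.62) = arctan(0.62/0.62) = 45.00°
∠L(j0.62) = − (56.52° + 45.00°) = -101.52°

-101.5°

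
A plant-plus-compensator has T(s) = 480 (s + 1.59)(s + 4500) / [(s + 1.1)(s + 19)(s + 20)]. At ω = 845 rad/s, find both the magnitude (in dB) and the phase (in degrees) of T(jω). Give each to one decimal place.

|j845 + 1.59| = √(845² + 1.59²) = 845
|j845 + 4500| = √(845² + 4500²) = 4579
|j845 + 1.1| = √(845² + 1.1²) = 845
|j845 + 19| = √(845² + 19²) = 845.2
|j845 + 20| = √(845² + 20²) = 845.2
|T(j845)| = 480 × 845 × 4579 / (845 × 845.2 × 845.2) = 3.0763
20 log₁₀(3.0763) = 9.76 dB
∠(j845 + 1.59) = arctan(845/1.59) = 89.89°
∠(j845 + 4500) = arctan(845/4500) = 10.64°
∠(j845 + 1.1) = arctan(845/1.1) = 89.93°
∠(j845 + 19) = arctan(845/19) = 88.71°
∠(j845 + 20) = arctan(845/20) = 88.64°
∠T(j845) = 89.89° + 10.64° − (89.93° + 88.71° + 88.64°) = -166.75°

|T| = 9.8 dB, ∠T = -166.8°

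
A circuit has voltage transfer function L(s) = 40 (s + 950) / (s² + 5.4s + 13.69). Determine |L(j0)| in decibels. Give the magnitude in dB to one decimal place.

68.9 dB

L(0) = 40 × 950 / 13.69 = 2775.7
20 log₁₀(2775.7) = 68.87 dB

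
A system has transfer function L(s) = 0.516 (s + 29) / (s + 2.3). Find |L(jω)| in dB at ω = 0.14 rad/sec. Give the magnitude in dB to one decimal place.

|j0.14 + 29| = √(0.14² + 29²) = 29
|j0.14 + 2.3| = √(0.14² + 2.3²) = 2.304
|L(j0.14)| = 0.516 × 29 / 2.304 = 6.4941
20 log₁₀(6.4941) = 16.25 dB

16.3 dB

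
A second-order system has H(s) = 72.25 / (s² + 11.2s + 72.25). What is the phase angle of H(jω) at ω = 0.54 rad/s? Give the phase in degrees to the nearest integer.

∠[(j0.54)² + 11.2(j0.54) + 72.25] = ∠[71.958 + j6.048] = 4.80°
∠H(j0.54) = −4.80° = -4.80°

-5°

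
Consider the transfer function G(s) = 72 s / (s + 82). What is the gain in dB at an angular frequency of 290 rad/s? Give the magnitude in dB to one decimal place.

|j290| = 290
|j290 + 82| = √(290² + 82²) = 301.4
|G(j290)| = 72 × 290 / 301.4 = 69.284
20 log₁₀(69.284) = 36.81 dB

36.8 dB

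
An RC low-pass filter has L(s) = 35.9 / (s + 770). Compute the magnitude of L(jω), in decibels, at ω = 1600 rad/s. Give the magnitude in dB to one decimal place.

|j1600 + 770| = √(1600² + 770²) = 1776
|L(j1600)| = 35.9 / 1776 = 0.020218
20 log₁₀(0.020218) = -33.89 dB

-33.9 dB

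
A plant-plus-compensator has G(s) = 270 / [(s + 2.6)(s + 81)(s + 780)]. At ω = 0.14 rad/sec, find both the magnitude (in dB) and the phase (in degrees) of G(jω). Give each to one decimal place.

|G| = -55.7 dB, ∠G = -3.2°

|j0.14 + 2.6| = √(0.14² + 2.6²) = 2.604
|j0.14 + 81| = √(0.14² + 81²) = 81
|j0.14 + 780| = √(0.14² + 780²) = 780
|G(j0.14)| = 270 / (2.604 × 81 × 780) = 0.0016413
20 log₁₀(0.0016413) = -55.70 dB
∠(j0.14 + 2.6) = arctan(0.14/2.6) = 3.08°
∠(j0.14 + 81) = arctan(0.14/81) = 0.10°
∠(j0.14 + 780) = arctan(0.14/780) = 0.01°
∠G(j0.14) = − (3.08° + 0.10° + 0.01°) = -3.19°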